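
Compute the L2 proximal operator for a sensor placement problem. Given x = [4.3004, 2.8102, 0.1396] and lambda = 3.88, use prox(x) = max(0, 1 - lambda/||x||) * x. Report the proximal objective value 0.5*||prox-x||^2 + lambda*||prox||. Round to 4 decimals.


Step 1: Compute ||x||.
||x|| = 5.1391
Step 2: Compute scaling factor.
scale = max(0, 1 - 3.88/5.1391) = 0.245
Step 3: prox(x) = [1.0536, 0.6885, 0.0342]
||prox(x)|| = 1.2591
Step 4: Proximal objective.
0.5*||prox-x||^2 = 7.5272
lambda*||prox|| = 4.8853
Total = 12.4124


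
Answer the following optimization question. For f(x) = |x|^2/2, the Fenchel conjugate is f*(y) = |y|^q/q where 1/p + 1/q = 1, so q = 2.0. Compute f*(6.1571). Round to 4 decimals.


The conjugate exponent q satisfies 1/p + 1/q = 1.
p = 2, so q = 2/(2 - 1) = 2.0
|y|^q = 6.1571^2.0 = 37.9099
f*(6.1571) = 37.9099 / 2.0 = 18.9549


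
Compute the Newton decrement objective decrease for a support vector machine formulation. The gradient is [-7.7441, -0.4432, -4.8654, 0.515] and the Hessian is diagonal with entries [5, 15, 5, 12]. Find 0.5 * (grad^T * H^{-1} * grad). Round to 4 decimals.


Step 1: H is diagonal, so H^(-1) * g = [-1.5488, -0.0295, -0.9731, 0.0429].
Step 2: g^T H^(-1) g = sum_i g_i^2 / H_ii
  = (-7.7441)^2/5 + (-0.4432)^2/15 + (-4.8654)^2/5 + (0.515)^2/12
  = 11.9942 + 0.0131 + 4.7344 + 0.0221 = 16.7638
Step 3: Objective decrease = 0.5 * g^T H^(-1) g = 8.3819


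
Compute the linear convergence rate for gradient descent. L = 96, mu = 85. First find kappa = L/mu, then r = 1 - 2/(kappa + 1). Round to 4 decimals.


Step 1: Compute the condition number.
kappa = L/mu = 96/85 = 1.1294
Step 2: Compute the convergence rate.
r = 1 - 2/(kappa + 1) = 1 - 2*mu/(L + mu) = (L - mu)/(L + mu) = 11/181 = 0.0608


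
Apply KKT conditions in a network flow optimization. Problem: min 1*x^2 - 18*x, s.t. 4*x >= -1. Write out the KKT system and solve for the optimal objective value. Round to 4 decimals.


Step 1: Try lambda = 0 (constraint inactive).
Stationarity: 2*1*x - 18 = 0
x* = 18/(2*1) = 9.0
Check constraint: 4*9.0 = 36.0 >= -1 -- satisfied.
Step 2: Compute optimal value.
f(x*) = 1*9.0^2 - 18*9.0 = -81.0


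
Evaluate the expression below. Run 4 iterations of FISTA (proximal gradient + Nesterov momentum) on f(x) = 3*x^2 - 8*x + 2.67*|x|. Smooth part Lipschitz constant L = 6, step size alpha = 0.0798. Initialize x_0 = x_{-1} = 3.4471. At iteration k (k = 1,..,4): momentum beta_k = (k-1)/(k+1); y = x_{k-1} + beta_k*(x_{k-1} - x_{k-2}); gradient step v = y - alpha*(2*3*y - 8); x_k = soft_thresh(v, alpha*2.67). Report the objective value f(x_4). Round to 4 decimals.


FISTA on f(x) = 3*x^2 - 8*x + 2.67*|x|
L = 6, alpha = 0.0798
Iteration 1: beta = 0.0, y = 3.4471 + 0.0*(3.4471 - 3.4471) = 3.4471
  grad(y) = 12.6826, v = y - alpha*grad = 2.435
  prox(v) = soft_thresh(2.435, 0.2131) = 2.222
Iteration 2: beta = 0.3333, y = 2.222 + 0.3333*(2.222 - 3.4471) = 1.8136
  grad(y) = 2.8815, v = y - alpha*grad = 1.5836
  prox(v) = soft_thresh(1.5836, 0.2131) = 1.3706
Iteration 3: beta = 0.5, y = 1.3706 + 0.5*(1.3706 - 2.222) = 0.9449
  grad(y) = -2.3307, v = y - alpha*grad = 1.1309
  prox(v) = soft_thresh(1.1309, 0.2131) = 0.9178
Iteration 4: beta = 0.6, y = 0.9178 + 0.6*(0.9178 - 1.3706) = 0.6461
  grad(y) = -4.1231, v = y - alpha*grad = 0.9752
  prox(v) = soft_thresh(0.9752, 0.2131) = 0.7621
f(x_4) = 3*0.7621^2 - 8*0.7621 + 2.67*|0.7621| = -2.3196


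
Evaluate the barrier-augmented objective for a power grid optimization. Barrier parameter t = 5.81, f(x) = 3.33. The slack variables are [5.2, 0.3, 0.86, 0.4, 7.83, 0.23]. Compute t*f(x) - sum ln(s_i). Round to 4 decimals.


Step 1: Compute log-barrier.
ln values: [1.6487, -1.204, -0.1508, -0.9163, 2.058, -1.4697]
phi = -(1.6487 - 1.204 - 0.1508 - 0.9163 + 2.058 - 1.4697) = 0.0341
Step 2: Compute augmented objective.
t*f(x) = 5.81*3.33 = 19.3473
Total = 19.3473 + 0.0341 = 19.3814


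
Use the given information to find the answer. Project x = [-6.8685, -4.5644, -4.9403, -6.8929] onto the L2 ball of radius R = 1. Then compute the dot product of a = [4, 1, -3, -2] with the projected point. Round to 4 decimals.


Step 1: Compute ||x|| (intermediates to 6 decimals).
||x|| = sqrt((-6.8685)^2 + (-4.5644)^2 + (-4.9403)^2 + (-6.8929)^2) = 11.829145
Step 2: Project.
Since ||x|| > R, scale = R/||x|| = 1/11.829145 = 0.084537, proj(x) = scale * x
proj(x) = [-0.580642, -0.385861, -0.417638, -0.582705]
Step 3: Dot product.
a^T * proj(x) = 4*(-0.580642) + 1*(-0.385861) - 3*(-0.417638) - 2*(-0.582705) = -0.2901


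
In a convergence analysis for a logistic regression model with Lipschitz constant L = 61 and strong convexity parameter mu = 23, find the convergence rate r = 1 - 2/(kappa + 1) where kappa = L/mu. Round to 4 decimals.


Step 1: Compute the condition number.
kappa = L/mu = 61/23 = 2.6522
Step 2: Compute the convergence rate.
r = 1 - 2/(kappa + 1) = 1 - 2*mu/(L + mu) = (L - mu)/(L + mu) = 38/84 = 0.4524


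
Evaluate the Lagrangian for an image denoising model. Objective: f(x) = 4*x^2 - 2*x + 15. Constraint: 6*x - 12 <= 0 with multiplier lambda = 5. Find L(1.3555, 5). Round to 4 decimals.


Step 1: Evaluate f(x).
f(1.3555) = 4*1.3555^2 - 2*1.3555 + 15 = 19.6385
Step 2: Evaluate g(x).
g(1.3555) = 6*1.3555 - 12 = -3.867
Step 3: Compute Lagrangian.
L = 19.6385 + 5*-3.867 = 0.3035


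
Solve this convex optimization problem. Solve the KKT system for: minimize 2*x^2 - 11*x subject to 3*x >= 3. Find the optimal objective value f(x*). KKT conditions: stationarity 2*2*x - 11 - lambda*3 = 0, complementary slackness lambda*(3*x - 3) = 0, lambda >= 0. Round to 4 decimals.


Step 1: Try lambda = 0 (constraint inactive).
Stationarity: 2*2*x - 11 = 0
x* = 11/(2*2) = 2.75
Check constraint: 3*2.75 = 8.25 >= 3 -- satisfied.
Step 2: Compute optimal value.
f(x*) = 2*2.75^2 - 11*2.75 = -15.125


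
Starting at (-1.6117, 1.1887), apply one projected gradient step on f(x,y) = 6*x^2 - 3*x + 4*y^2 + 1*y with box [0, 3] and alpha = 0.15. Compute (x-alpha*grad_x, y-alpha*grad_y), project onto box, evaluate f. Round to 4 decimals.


Step 1: Compute gradient at (-1.6117, 1.1887).
grad_x = 2*6*-1.6117 - 3 = -22.3404
grad_y = 2*4*1.1887 + 1 = 10.5096
Step 2: Gradient step.
x_raw = -1.6117 - 0.15*-22.3404 = 1.7394
y_raw = 1.1887 - 0.15*10.5096 = -0.3877
Step 3: Project onto [0, 3].
x_proj = clip(1.7394) = 1.7394
y_proj = clip(-0.3877) = 0.0
Step 4: Evaluate f.
f(1.7394, 0.0) = 12.9342


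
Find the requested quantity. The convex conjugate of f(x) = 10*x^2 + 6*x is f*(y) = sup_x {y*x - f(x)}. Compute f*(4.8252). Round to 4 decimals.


f*(y) = sup_x {y*x - a*x^2 - b*x} = sup_x {(y-b)*x - a*x^2}
FOC: (y - b) - 2a*x = 0 => x* = (y - b)/(2a)
x* = (4.8252 - 6)/(2*10) = -0.0587
f*(4.8252) = (y-b)^2/(4a) = (4.8252 - 6)^2/(4*10)
= 1.3802/40 = 0.0345


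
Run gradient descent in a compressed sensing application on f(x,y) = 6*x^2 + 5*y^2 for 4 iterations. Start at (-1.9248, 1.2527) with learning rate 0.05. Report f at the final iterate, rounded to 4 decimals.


Gradient descent on f(x,y) = 6*x^2 + 5*y^2.
Starting point: (-1.9248, 1.2527), alpha = 0.05
Step 1: grad_x = 2*6*-1.9248 = -23.0976, grad_y = 2*5*1.2527 = 12.527
  x_1 = -1.9248 - 0.05*-23.0976 = -0.7699
  y_1 = 1.2527 - 0.05*12.527 = 0.6264
Step 2: grad_x = 2*6*-0.7699 = -9.239, grad_y = 2*5*0.6264 = 6.2635
  x_2 = -0.7699 - 0.05*-9.239 = -0.308
  y_2 = 0.6264 - 0.05*6.2635 = 0.3132
Step 3: grad_x = 2*6*-0.308 = -3.6956, grad_y = 2*5*0.3132 = 3.1318
  x_3 = -0.308 - 0.05*-3.6956 = -0.1232
  y_3 = 0.3132 - 0.05*3.1318 = 0.1566
Step 4: grad_x = 2*6*-0.1232 = -1.4782, grad_y = 2*5*0.1566 = 1.5659
  x_4 = -0.1232 - 0.05*-1.4782 = -0.0493
  y_4 = 0.1566 - 0.05*1.5659 = 0.0783
f(-0.0493, 0.0783) = 6*(-0.0493)^2 + 5*0.0783^2 = 0.0452


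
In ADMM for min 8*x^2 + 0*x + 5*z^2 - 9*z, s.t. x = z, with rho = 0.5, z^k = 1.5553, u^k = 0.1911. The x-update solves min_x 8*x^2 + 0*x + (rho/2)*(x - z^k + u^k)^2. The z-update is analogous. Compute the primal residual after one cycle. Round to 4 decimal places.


ADMM iteration with rho = 0.5, z^k = 1.5553, u^k = 0.1911
Step 1: x-update.
Minimize 8*x^2 + 0*x + (0.5/2)*(x - 1.5553 + 0.1911)^2
FOC: (2*8 + 0.5)*x = 0 + 0.5*(1.5553 - 0.1911)
x^{k+1} = 0.0413
Step 2: z-update.
Minimize 5*z^2 - 9*z + (0.5/2)*(0.0413 - z + 0.1911)^2
FOC: (2*5 + 0.5)*z = 9 + 0.5*(0.0413 + 0.1911)
z^{k+1} = 0.8682
Step 3: u-update.
u^{k+1} = 0.1911 + 0.0413 - 0.8682 = -0.6358
Step 4: Primal residual = |0.0413 - 0.8682| = 0.8269


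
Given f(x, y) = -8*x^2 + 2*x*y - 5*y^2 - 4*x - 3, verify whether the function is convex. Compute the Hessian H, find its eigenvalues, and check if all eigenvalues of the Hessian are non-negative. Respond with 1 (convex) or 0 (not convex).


The Hessian of f(x,y) = -8*x^2 + 2*x*y - 5*y^2 - 4*x - 3 is:
H = [[-16, 2], [2, -10]]
Trace = -16 - 10 = -26
Determinant = -16*-10 - (2)^2 = 156
Discriminant = (-26)^2 - 4*156 = 52.0
Eigenvalues: lambda_1 = -16.6056, lambda_2 = -9.3944
The function is not convex.

0


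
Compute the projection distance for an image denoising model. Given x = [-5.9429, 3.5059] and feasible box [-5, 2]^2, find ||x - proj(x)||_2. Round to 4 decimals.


Project each component onto [-5, 2].
clip(-5.9429) = -5.0, clip(3.5059) = 2.0
Projection = [-5.0, 2.0]
Squared diffs: [0.8891, 2.2677]
Distance = sqrt(3.1568) = 1.7767


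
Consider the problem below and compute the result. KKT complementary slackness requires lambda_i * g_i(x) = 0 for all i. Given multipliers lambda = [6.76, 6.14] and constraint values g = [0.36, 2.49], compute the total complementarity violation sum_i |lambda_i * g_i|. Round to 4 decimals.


KKT complementary slackness check:
lambda_1 * g_1 = 6.76 * 0.36 = 2.4336
lambda_2 * g_2 = 6.14 * 2.49 = 15.2886
Total violation = 2.4336 + 15.2886 = 17.7222


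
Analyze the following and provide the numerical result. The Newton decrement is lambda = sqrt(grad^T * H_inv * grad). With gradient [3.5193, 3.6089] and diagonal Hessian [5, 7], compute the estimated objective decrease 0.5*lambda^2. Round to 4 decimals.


Step 1: H is diagonal, so H^(-1) * g = [0.7039, 0.5156].
Step 2: g^T H^(-1) g = sum_i g_i^2 / H_ii
  = (3.5193)^2/5 + (3.6089)^2/7
  = 2.4771 + 1.8606 = 4.3377
Step 3: Objective decrease = 0.5 * g^T H^(-1) g = 2.1688


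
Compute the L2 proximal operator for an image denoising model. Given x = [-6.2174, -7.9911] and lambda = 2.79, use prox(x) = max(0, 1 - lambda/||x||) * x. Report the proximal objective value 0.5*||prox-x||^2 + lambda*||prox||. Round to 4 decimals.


Step 1: Compute ||x||.
||x|| = 10.1249
Step 2: Compute scaling factor.
scale = max(0, 1 - 2.79/10.1249) = 0.7244
Step 3: prox(x) = [-4.5041, -5.7891]
||prox(x)|| = 7.3349
Step 4: Proximal objective.
0.5*||prox-x||^2 = 3.8921
lambda*||prox|| = 20.4644
Total = 24.3564


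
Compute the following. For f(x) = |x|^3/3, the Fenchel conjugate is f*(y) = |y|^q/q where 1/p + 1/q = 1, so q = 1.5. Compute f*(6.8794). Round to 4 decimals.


The conjugate exponent q satisfies 1/p + 1/q = 1.
p = 3, so q = 3/(3 - 1) = 1.5
|y|^q = 6.8794^1.5 = 18.0437
f*(6.8794) = 18.0437 / 1.5 = 12.0291


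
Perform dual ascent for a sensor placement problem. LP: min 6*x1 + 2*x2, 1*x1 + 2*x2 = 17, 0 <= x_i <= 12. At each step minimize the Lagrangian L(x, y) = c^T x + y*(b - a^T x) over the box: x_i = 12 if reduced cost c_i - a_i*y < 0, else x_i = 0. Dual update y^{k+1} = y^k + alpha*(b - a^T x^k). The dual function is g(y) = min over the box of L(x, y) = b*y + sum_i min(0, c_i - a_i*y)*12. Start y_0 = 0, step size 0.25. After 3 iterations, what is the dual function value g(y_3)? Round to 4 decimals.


Dual ascent for LP: min 6*x1 + 2*x2, 1*x1 + 2*x2 = 17, 0 <= x_i <= 12
Step 1: y^k = 0.0, reduced costs: (6.0, 2.0)
  x^k = (0.0, 0.0), subgradient = b - a^T x = 17.0
  y^{k+1} = 0.0 + 0.25*17.0 = 4.25
Step 2: y^k = 4.25, reduced costs: (1.75, -6.5)
  x^k = (0.0, 12.0), subgradient = b - a^T x = -7.0
  y^{k+1} = 4.25 + 0.25*-7.0 = 2.5
Step 3: y^k = 2.5, reduced costs: (3.5, -3.0)
  x^k = (0.0, 12.0), subgradient = b - a^T x = -7.0
  y^{k+1} = 2.5 + 0.25*-7.0 = 0.75
Dual objective at y_3 = 0.75: reduced costs (5.25, 0.5), box minimizer x = (0.0, 0.0)
g(y_3) = b*y + (c1 - a1*y)*x1 + (c2 - a2*y)*x2 = 17*0.75 + 5.25*0.0 + 0.5*0.0 = 12.75 + 0.0 + 0.0 = 12.75


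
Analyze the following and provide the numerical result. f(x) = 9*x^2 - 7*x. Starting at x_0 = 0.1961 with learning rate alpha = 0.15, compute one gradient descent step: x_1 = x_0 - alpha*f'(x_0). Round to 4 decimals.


We compute the gradient at x_0 and apply the update.
f'(x) = 18*x - 7
f'(0.1961) = 18*0.1961 - 7 = -3.4702
x_1 = 0.1961 - 0.15*-3.4702 = 0.7166


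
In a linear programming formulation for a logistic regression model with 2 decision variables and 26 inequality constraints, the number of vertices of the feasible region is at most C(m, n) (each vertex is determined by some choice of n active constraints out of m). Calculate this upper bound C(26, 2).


Each vertex corresponds to some choice of n active constraints out of m, so the number of vertices is at most C(m, n) = m! / (n!(m-n)!).
m = 26, n = 2
Numerator: 26 * 25
Denominator: 2! = 2
C(26, 2) = 325


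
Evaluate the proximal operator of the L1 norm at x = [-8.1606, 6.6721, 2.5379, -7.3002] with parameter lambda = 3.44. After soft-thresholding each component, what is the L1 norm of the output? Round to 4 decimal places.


Soft-thresholding with lambda = 3.44:
prox(-8.1606) = sign(-8.1606)*max(|-8.1606| - 3.44, 0) = -4.7206
prox(6.6721) = sign(6.6721)*max(|6.6721| - 3.44, 0) = 3.2321
prox(2.5379) = sign(2.5379)*max(|2.5379| - 3.44, 0) = 0.0
prox(-7.3002) = sign(-7.3002)*max(|-7.3002| - 3.44, 0) = -3.8602
prox(x) = [-4.7206, 3.2321, 0.0, -3.8602]
||prox(x)||_1 = 4.7206 + 3.2321 + 0.0 + 3.8602 = 11.8129


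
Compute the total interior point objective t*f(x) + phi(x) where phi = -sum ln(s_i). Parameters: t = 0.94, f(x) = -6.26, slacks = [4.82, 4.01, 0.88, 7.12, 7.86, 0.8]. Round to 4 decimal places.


Step 1: Compute log-barrier.
ln values: [1.5728, 1.3888, -0.1278, 1.9629, 2.0618, -0.2231]
phi = -(1.5728 + 1.3888 - 0.1278 + 1.9629 + 2.0618 - 0.2231) = -6.6353
Step 2: Compute augmented objective.
t*f(x) = 0.94*-6.26 = -5.8844
Total = -5.8844 - 6.6353 = -12.5197


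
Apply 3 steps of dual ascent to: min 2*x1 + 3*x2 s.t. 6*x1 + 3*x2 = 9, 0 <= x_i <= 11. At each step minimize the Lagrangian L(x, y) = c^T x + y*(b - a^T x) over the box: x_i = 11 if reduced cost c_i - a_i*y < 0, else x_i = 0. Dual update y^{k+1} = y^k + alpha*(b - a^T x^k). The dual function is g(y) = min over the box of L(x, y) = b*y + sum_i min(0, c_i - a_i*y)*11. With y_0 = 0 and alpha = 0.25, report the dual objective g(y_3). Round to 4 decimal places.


Dual ascent for LP: min 2*x1 + 3*x2, 6*x1 + 3*x2 = 9, 0 <= x_i <= 11
Step 1: y^k = 0.0, reduced costs: (2.0, 3.0)
  x^k = (0.0, 0.0), subgradient = b - a^T x = 9.0
  y^{k+1} = 0.0 + 0.25*9.0 = 2.25
Step 2: y^k = 2.25, reduced costs: (-11.5, -3.75)
  x^k = (11.0, 11.0), subgradient = b - a^T x = -90.0
  y^{k+1} = 2.25 + 0.25*-90.0 = -20.25
Step 3: y^k = -20.25, reduced costs: (123.5, 63.75)
  x^k = (0.0, 0.0), subgradient = b - a^T x = 9.0
  y^{k+1} = -20.25 + 0.25*9.0 = -18.0
Dual objective at y_3 = -18.0: reduced costs (110.0, 57.0), box minimizer x = (0.0, 0.0)
g(y_3) = b*y + (c1 - a1*y)*x1 + (c2 - a2*y)*x2 = 9*(-18.0) + 110.0*0.0 + 57.0*0.0 = -162.0 + 0.0 + 0.0 = -162.0


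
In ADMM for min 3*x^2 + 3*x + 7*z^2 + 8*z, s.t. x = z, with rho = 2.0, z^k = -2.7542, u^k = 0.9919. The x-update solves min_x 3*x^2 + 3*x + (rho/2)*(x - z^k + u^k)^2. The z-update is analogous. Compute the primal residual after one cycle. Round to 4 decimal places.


ADMM iteration with rho = 2.0, z^k = -2.7542, u^k = 0.9919
Step 1: x-update.
Minimize 3*x^2 + 3*x + (2.0/2)*(x + 2.7542 + 0.9919)^2
FOC: (2*3 + 2.0)*x = -3 + 2.0*(-2.7542 - 0.9919)
x^{k+1} = -1.3115
Step 2: z-update.
Minimize 7*z^2 + 8*z + (2.0/2)*(-1.3115 - z + 0.9919)^2
FOC: (2*7 + 2.0)*z = -8 + 2.0*(-1.3115 + 0.9919)
z^{k+1} = -0.54
Step 3: u-update.
u^{k+1} = 0.9919 - 1.3115 + 0.54 = 0.2203
Step 4: Primal residual = |-1.3115 + 0.54| = 0.7716


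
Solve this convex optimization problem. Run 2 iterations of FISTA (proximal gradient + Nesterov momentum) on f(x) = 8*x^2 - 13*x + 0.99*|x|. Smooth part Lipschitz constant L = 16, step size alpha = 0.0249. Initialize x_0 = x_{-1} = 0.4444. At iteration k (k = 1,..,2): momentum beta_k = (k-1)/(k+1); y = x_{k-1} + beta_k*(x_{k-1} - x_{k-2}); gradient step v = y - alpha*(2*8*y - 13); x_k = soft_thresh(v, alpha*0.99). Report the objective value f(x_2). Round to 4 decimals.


FISTA on f(x) = 8*x^2 - 13*x + 0.99*|x|
L = 16, alpha = 0.0249
Iteration 1: beta = 0.0, y = 0.4444 + 0.0*(0.4444 - 0.4444) = 0.4444
  grad(y) = -5.8896, v = y - alpha*grad = 0.5911
  prox(v) = soft_thresh(0.5911, 0.0247) = 0.5664
Iteration 2: beta = 0.3333, y = 0.5664 + 0.3333*(0.5664 - 0.4444) = 0.6071
  grad(y) = -3.2869, v = y - alpha*grad = 0.6889
  prox(v) = soft_thresh(0.6889, 0.0247) = 0.6643
f(x_2) = 8*0.6643^2 - 13*0.6643 + 0.99*|0.6643| = -4.4478


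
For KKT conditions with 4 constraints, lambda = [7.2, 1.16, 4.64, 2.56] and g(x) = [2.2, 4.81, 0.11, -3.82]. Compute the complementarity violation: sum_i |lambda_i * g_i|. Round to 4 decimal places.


KKT complementary slackness check:
lambda_1 * g_1 = 7.2 * 2.2 = 15.84
lambda_2 * g_2 = 1.16 * 4.81 = 5.5796
lambda_3 * g_3 = 4.64 * 0.11 = 0.5104
lambda_4 * g_4 = 2.56 * -3.82 = -9.7792
Total violation = 15.84 + 5.5796 + 0.5104 + 9.7792 = 31.7092


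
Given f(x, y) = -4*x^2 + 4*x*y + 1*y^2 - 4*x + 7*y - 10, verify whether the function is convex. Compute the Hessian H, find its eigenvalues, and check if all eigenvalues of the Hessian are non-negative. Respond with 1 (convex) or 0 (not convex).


The Hessian of f(x,y) = -4*x^2 + 4*x*y + 1*y^2 - 4*x + 7*y - 10 is:
H = [[-8, 4], [4, 2]]
Trace = -8 + 2 = -6
Determinant = -8*2 - (4)^2 = -32
Discriminant = (-6)^2 - 4*-32 = 164.0
Eigenvalues: lambda_1 = -9.4031, lambda_2 = 3.4031
The function is not convex.

0


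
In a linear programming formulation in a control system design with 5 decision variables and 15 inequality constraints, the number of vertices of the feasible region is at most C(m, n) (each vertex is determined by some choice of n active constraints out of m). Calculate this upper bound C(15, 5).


Each vertex corresponds to some choice of n active constraints out of m, so the number of vertices is at most C(m, n) = m! / (n!(m-n)!).
m = 15, n = 5
Numerator: 15 * 14 * 13 * 12 * 11
Denominator: 5! = 120
C(15, 5) = 3003


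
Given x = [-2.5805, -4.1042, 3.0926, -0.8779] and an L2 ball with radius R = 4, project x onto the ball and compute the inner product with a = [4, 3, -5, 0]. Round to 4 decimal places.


Step 1: Compute ||x|| (intermediates to 6 decimals).
||x|| = sqrt((-2.5805)^2 + (-4.1042)^2 + 3.0926^2 + (-0.8779)^2) = 5.817072
Step 2: Project.
Since ||x|| > R, scale = R/||x|| = 4/5.817072 = 0.687631, proj(x) = scale * x
proj(x) = [-1.774432, -2.822175, 2.126568, -0.603671]
Step 3: Dot product.
a^T * proj(x) = 4*(-1.774432) + 3*(-2.822175) - 5*2.126568 + 0*(-0.603671) = -26.1971


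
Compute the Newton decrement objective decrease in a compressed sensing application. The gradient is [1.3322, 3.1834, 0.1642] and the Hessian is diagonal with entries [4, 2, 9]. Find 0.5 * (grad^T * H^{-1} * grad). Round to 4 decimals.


Step 1: H is diagonal, so H^(-1) * g = [0.3331, 1.5917, 0.0182].
Step 2: g^T H^(-1) g = sum_i g_i^2 / H_ii
  = (1.3322)^2/4 + (3.1834)^2/2 + (0.1642)^2/9
  = 0.4437 + 5.067 + 0.003 = 5.5137
Step 3: Objective decrease = 0.5 * g^T H^(-1) g = 2.7569


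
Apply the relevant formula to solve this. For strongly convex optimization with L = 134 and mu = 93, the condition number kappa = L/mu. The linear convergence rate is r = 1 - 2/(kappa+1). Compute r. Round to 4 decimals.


Step 1: Compute the condition number.
kappa = L/mu = 134/93 = 1.4409
Step 2: Compute the convergence rate.
r = 1 - 2/(kappa + 1) = 1 - 2*mu/(L + mu) = (L - mu)/(L + mu) = 41/227 = 0.1806


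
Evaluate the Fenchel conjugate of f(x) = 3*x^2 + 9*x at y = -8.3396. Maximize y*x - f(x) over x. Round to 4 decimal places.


f*(y) = sup_x {y*x - a*x^2 - b*x} = sup_x {(y-b)*x - a*x^2}
FOC: (y - b) - 2a*x = 0 => x* = (y - b)/(2a)
x* = (-8.3396 - 9)/(2*3) = -2.8899
f*(-8.3396) = (y-b)^2/(4a) = (-8.3396 - 9)^2/(4*3)
= 300.6617/12 = 25.0551


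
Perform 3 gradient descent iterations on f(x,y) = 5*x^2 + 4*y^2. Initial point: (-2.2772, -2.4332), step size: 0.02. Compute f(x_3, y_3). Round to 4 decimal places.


Gradient descent on f(x,y) = 5*x^2 + 4*y^2.
Starting point: (-2.2772, -2.4332), alpha = 0.02
Step 1: grad_x = 2*5*-2.2772 = -22.772, grad_y = 2*4*-2.4332 = -19.4656
  x_1 = -2.2772 - 0.02*-22.772 = -1.8218
  y_1 = -2.4332 - 0.02*-19.4656 = -2.0439
Step 2: grad_x = 2*5*-1.8218 = -18.2176, grad_y = 2*4*-2.0439 = -16.3511
  x_2 = -1.8218 - 0.02*-18.2176 = -1.4574
  y_2 = -2.0439 - 0.02*-16.3511 = -1.7169
Step 3: grad_x = 2*5*-1.4574 = -14.5741, grad_y = 2*4*-1.7169 = -13.7349
  x_3 = -1.4574 - 0.02*-14.5741 = -1.1659
  y_3 = -1.7169 - 0.02*-13.7349 = -1.4422
f(-1.1659, -1.4422) = 5*(-1.1659)^2 + 4*(-1.4422)^2 = 15.1163


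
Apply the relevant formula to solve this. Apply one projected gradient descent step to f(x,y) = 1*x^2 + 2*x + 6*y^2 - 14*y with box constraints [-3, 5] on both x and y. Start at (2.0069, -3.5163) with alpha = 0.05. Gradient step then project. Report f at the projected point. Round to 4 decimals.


Step 1: Compute gradient at (2.0069, -3.5163).
grad_x = 2*1*2.0069 + 2 = 6.0138
grad_y = 2*6*-3.5163 - 14 = -56.1956
Step 2: Gradient step.
x_raw = 2.0069 - 0.05*6.0138 = 1.7062
y_raw = -3.5163 - 0.05*-56.1956 = -0.7065
Step 3: Project onto [-3, 5].
x_proj = clip(1.7062) = 1.7062
y_proj = clip(-0.7065) = -0.7065
Step 4: Evaluate f.
f(1.7062, -0.7065) = 19.2099


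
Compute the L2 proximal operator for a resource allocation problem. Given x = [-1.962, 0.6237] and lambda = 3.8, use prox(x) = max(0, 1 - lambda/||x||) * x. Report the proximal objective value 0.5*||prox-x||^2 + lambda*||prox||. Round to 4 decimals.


Step 1: Compute ||x||.
||x|| = 2.0587
Step 2: Compute scaling factor.
scale = max(0, 1 - 3.8/2.0587) = 0.0
Step 3: prox(x) = [-0.0, 0.0]
||prox(x)|| = 0.0
Step 4: Proximal objective.
0.5*||prox-x||^2 = 2.1192
lambda*||prox|| = 0.0
Total = 2.1192


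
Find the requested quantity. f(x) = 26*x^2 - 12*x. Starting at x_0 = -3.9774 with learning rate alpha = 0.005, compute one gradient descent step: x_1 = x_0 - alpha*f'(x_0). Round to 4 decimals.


We compute the gradient at x_0 and apply the update.
f'(x) = 52*x - 12
f'(-3.9774) = 52*-3.9774 - 12 = -218.8248
x_1 = -3.9774 - 0.005*-218.8248 = -2.8833


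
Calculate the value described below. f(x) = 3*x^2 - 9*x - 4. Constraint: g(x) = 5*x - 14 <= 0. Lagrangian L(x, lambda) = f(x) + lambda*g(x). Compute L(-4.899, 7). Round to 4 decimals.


Step 1: Evaluate f(x).
f(-4.899) = 3*(-4.899)^2 - 9*(-4.899) - 4 = 112.0916
Step 2: Evaluate g(x).
g(-4.899) = 5*-4.899 - 14 = -38.495
Step 3: Compute Lagrangian.
L = 112.0916 + 7*-38.495 = -157.3734


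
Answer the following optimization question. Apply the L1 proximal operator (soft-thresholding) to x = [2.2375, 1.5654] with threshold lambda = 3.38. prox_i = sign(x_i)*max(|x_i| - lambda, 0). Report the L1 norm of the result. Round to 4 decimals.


Soft-thresholding with lambda = 3.38:
prox(2.2375) = sign(2.2375)*max(|2.2375| - 3.38, 0) = 0.0
prox(1.5654) = sign(1.5654)*max(|1.5654| - 3.38, 0) = 0.0
prox(x) = [0.0, 0.0]
||prox(x)||_1 = 0.0 + 0.0 = 0.0


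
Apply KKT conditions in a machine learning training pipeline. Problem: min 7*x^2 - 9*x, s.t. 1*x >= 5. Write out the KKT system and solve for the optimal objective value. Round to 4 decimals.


Step 1: Try lambda = 0 (constraint inactive).
x_unc = 9/(2*7) = 0.6429
Check: 1*0.6429 = 0.6429 < 5 -- violated!
Step 2: Constraint must be active: 1*x = 5
x* = 5/1 = 5.0
lambda = (2*7*5.0 - 9)/1 = 61.0
Step 3: Compute optimal value.
f(x*) = 7*5.0^2 - 9*5.0 = 130.0


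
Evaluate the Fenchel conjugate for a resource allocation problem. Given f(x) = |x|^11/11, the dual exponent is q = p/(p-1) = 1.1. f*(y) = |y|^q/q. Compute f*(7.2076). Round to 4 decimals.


The conjugate exponent q satisfies 1/p + 1/q = 1.
p = 11, so q = 11/(11 - 1) = 1.1
|y|^q = 7.2076^1.1 = 8.7815
f*(7.2076) = 8.7815 / 1.1 = 7.9832


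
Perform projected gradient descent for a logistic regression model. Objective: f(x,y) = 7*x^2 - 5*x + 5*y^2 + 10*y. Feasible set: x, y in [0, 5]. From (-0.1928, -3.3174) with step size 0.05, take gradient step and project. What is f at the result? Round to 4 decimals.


Step 1: Compute gradient at (-0.1928, -3.3174).
grad_x = 2*7*-0.1928 - 5 = -7.6992
grad_y = 2*5*-3.3174 + 10 = -23.174
Step 2: Gradient step.
x_raw = -0.1928 - 0.05*-7.6992 = 0.1922
y_raw = -3.3174 - 0.05*-23.174 = -2.1587
Step 3: Project onto [0, 5].
x_proj = clip(0.1922) = 0.1922
y_proj = clip(-2.1587) = 0.0
Step 4: Evaluate f.
f(0.1922, 0.0) = -0.7023


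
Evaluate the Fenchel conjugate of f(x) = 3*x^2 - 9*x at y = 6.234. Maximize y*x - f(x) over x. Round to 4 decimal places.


f*(y) = sup_x {y*x - a*x^2 - b*x} = sup_x {(y-b)*x - a*x^2}
FOC: (y - b) - 2a*x = 0 => x* = (y - b)/(2a)
x* = (6.234 + 9)/(2*3) = 2.539
f*(6.234) = (y-b)^2/(4a) = (6.234 + 9)^2/(4*3)
= 232.0748/12 = 19.3396


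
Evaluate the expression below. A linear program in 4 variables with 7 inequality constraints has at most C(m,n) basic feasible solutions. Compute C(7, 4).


Each vertex corresponds to some choice of n active constraints out of m, so the number of vertices is at most C(m, n) = m! / (n!(m-n)!).
m = 7, n = 4
Numerator: 7 * 6 * 5 * 4
Denominator: 4! = 24
C(7, 4) = 35


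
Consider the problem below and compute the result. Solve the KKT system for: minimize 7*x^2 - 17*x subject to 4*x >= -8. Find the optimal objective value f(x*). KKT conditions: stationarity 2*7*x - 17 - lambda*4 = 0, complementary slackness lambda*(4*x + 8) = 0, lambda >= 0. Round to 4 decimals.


Step 1: Try lambda = 0 (constraint inactive).
Stationarity: 2*7*x - 17 = 0
x* = 17/(2*7) = 17/14 = 1.2143 (rounded; the exact value 17/14 is used below)
Check constraint: 4*1.2143 = 4.8572 >= -8 -- satisfied.
Step 2: Compute optimal value.
f(x*) = 7*(17/14)^2 - 17*(17/14) = -10.3214


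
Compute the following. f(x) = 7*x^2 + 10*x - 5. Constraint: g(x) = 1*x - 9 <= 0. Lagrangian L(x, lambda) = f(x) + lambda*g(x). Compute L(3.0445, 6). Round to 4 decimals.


Step 1: Evaluate f(x).
f(3.0445) = 7*3.0445^2 + 10*3.0445 - 5 = 90.3279
Step 2: Evaluate g(x).
g(3.0445) = 1*3.0445 - 9 = -5.9555
Step 3: Compute Lagrangian.
L = 90.3279 + 6*-5.9555 = 54.5949


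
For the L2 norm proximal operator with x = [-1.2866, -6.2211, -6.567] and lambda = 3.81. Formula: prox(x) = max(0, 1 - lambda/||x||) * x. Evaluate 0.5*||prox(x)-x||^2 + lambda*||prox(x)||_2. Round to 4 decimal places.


Step 1: Compute ||x||.
||x|| = 9.1369
Step 2: Compute scaling factor.
scale = max(0, 1 - 3.81/9.1369) = 0.583
Step 3: prox(x) = [-0.7501, -3.627, -3.8286]
||prox(x)|| = 5.3269
Step 4: Proximal objective.
0.5*||prox-x||^2 = 7.2581
lambda*||prox|| = 20.2955
Total = 27.5535


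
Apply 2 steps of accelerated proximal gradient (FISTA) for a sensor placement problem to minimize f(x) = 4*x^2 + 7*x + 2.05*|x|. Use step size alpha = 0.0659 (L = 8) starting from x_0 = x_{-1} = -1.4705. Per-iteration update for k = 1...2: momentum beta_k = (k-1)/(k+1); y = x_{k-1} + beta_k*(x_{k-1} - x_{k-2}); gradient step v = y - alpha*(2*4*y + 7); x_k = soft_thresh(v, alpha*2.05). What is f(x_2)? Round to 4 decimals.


FISTA on f(x) = 4*x^2 + 7*x + 2.05*|x|
L = 8, alpha = 0.0659
Iteration 1: beta = 0.0, y = -1.4705 + 0.0*(-1.4705 + 1.4705) = -1.4705
  grad(y) = -4.764, v = y - alpha*grad = -1.1566
  prox(v) = soft_thresh(-1.1566, 0.1351) = -1.0215
Iteration 2: beta = 0.3333, y = -1.0215 + 0.3333*(-1.0215 + 1.4705) = -0.8718
  grad(y) = 0.0258, v = y - alpha*grad = -0.8735
  prox(v) = soft_thresh(-0.8735, 0.1351) = -0.7384
f(x_2) = 4*(-0.7384)^2 + 7*(-0.7384) + 2.05*|-0.7384| = -1.4742


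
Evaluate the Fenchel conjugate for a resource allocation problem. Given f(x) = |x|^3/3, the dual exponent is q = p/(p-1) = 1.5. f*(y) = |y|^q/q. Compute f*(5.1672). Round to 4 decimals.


The conjugate exponent q satisfies 1/p + 1/q = 1.
p = 3, so q = 3/(3 - 1) = 1.5
|y|^q = 5.1672^1.5 = 11.7458
f*(5.1672) = 11.7458 / 1.5 = 7.8305


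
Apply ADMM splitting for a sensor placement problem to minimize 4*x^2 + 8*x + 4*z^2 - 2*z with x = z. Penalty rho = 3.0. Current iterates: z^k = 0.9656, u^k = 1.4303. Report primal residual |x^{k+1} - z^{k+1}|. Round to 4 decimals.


ADMM iteration with rho = 3.0, z^k = 0.9656, u^k = 1.4303
Step 1: x-update.
Minimize 4*x^2 + 8*x + (3.0/2)*(x - 0.9656 + 1.4303)^2
FOC: (2*4 + 3.0)*x = -8 + 3.0*(0.9656 - 1.4303)
x^{k+1} = -0.854
Step 2: z-update.
Minimize 4*z^2 - 2*z + (3.0/2)*(-0.854 - z + 1.4303)^2
FOC: (2*4 + 3.0)*z = 2 + 3.0*(-0.854 + 1.4303)
z^{k+1} = 0.339
Step 3: u-update.
u^{k+1} = 1.4303 - 0.854 - 0.339 = 0.2373
Step 4: Primal residual = |-0.854 - 0.339| = 1.193


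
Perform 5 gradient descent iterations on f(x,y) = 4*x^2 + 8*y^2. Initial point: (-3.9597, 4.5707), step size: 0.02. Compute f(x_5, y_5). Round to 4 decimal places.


Gradient descent on f(x,y) = 4*x^2 + 8*y^2.
Starting point: (-3.9597, 4.5707), alpha = 0.02
Step 1: grad_x = 2*4*-3.9597 = -31.6776, grad_y = 2*8*4.5707 = 73.1312
  x_1 = -3.9597 - 0.02*-31.6776 = -3.3261
  y_1 = 4.5707 - 0.02*73.1312 = 3.1081
Step 2: grad_x = 2*4*-3.3261 = -26.6092, grad_y = 2*8*3.1081 = 49.7292
  x_2 = -3.3261 - 0.02*-26.6092 = -2.794
  y_2 = 3.1081 - 0.02*49.7292 = 2.1135
Step 3: grad_x = 2*4*-2.794 = -22.3517, grad_y = 2*8*2.1135 = 33.8159
  x_3 = -2.794 - 0.02*-22.3517 = -2.3469
  y_3 = 2.1135 - 0.02*33.8159 = 1.4372
Step 4: grad_x = 2*4*-2.3469 = -18.7754, grad_y = 2*8*1.4372 = 22.9948
  x_4 = -2.3469 - 0.02*-18.7754 = -1.9714
  y_4 = 1.4372 - 0.02*22.9948 = 0.9773
Step 5: grad_x = 2*4*-1.9714 = -15.7714, grad_y = 2*8*0.9773 = 15.6365
  x_5 = -1.9714 - 0.02*-15.7714 = -1.656
  y_5 = 0.9773 - 0.02*15.6365 = 0.6645
f(-1.656, 0.6645) = 4*(-1.656)^2 + 8*0.6645^2 = 14.5023


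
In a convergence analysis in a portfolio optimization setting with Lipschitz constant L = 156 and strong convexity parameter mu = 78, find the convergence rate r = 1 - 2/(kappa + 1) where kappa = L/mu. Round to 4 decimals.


Step 1: Compute the condition number.
kappa = L/mu = 156/78 = 2.0
Step 2: Compute the convergence rate.
r = 1 - 2/(kappa + 1) = 1 - 2*mu/(L + mu) = (L - mu)/(L + mu) = 78/234 = 0.3333


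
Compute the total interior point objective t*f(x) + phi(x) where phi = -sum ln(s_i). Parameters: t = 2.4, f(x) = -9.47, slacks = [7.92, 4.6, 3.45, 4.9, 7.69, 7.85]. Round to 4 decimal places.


Step 1: Compute log-barrier.
ln values: [2.0694, 1.5261, 1.2384, 1.5892, 2.0399, 2.0605]
phi = -(2.0694 + 1.5261 + 1.2384 + 1.5892 + 2.0399 + 2.0605) = -10.5235
Step 2: Compute augmented objective.
t*f(x) = 2.4*-9.47 = -22.728
Total = -22.728 - 10.5235 = -33.2515


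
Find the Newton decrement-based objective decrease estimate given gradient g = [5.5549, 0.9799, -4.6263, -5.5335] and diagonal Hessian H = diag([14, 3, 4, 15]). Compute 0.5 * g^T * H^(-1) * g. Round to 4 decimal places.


Step 1: H is diagonal, so H^(-1) * g = [0.3968, 0.3266, -1.1566, -0.3689].
Step 2: g^T H^(-1) g = sum_i g_i^2 / H_ii
  = (5.5549)^2/14 + (0.9799)^2/3 + (-4.6263)^2/4 + (-5.5335)^2/15
  = 2.2041 + 0.3201 + 5.3507 + 2.0413 = 9.9161
Step 3: Objective decrease = 0.5 * g^T H^(-1) g = 4.9581


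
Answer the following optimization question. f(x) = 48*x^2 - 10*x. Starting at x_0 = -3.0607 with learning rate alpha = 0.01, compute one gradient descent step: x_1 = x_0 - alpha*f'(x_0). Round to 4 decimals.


We compute the gradient at x_0 and apply the update.
f'(x) = 96*x - 10
f'(-3.0607) = 96*-3.0607 - 10 = -303.8272
x_1 = -3.0607 - 0.01*-303.8272 = -0.0224


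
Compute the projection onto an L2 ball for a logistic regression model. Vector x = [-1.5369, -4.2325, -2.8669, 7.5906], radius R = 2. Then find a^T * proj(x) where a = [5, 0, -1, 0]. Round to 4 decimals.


Step 1: Compute ||x|| (intermediates to 6 decimals).
||x|| = sqrt((-1.5369)^2 + (-4.2325)^2 + (-2.8669)^2 + 7.5906^2) = 9.279679
Step 2: Project.
Since ||x|| > R, scale = R/||x|| = 2/9.279679 = 0.215525, proj(x) = scale * x
proj(x) = [-0.33124, -0.91221, -0.617889, 1.635964]
Step 3: Dot product.
a^T * proj(x) = 5*(-0.33124) + 0*(-0.91221) - 1*(-0.617889) + 0*1.635964 = -1.0383


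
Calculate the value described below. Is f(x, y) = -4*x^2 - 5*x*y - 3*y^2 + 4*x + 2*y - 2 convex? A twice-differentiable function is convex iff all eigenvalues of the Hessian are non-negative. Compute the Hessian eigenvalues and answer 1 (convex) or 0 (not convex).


The Hessian of f(x,y) = -4*x^2 - 5*x*y - 3*y^2 + 4*x + 2*y - 2 is:
H = [[-8, -5], [-5, -6]]
Trace = -8 - 6 = -14
Determinant = -8*-6 - (-5)^2 = 23
Discriminant = (-14)^2 - 4*23 = 104.0
Eigenvalues: lambda_1 = -12.099, lambda_2 = -1.901
The function is not convex.

0


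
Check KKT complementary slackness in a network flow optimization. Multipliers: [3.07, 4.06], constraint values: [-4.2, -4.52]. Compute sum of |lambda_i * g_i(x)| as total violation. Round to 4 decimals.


KKT complementary slackness check:
lambda_1 * g_1 = 3.07 * -4.2 = -12.894
lambda_2 * g_2 = 4.06 * -4.52 = -18.3512
Total violation = 12.894 + 18.3512 = 31.2452


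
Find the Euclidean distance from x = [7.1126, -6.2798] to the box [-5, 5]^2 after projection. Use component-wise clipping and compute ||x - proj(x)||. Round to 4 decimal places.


Project each component onto [-5, 5].
clip(7.1126) = 5.0, clip(-6.2798) = -5.0
Projection = [5.0, -5.0]
Squared diffs: [4.4631, 1.6379]
Distance = sqrt(6.101) = 2.47


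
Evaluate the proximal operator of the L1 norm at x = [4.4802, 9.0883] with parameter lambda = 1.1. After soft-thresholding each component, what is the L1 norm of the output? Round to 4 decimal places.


Soft-thresholding with lambda = 1.1:
prox(4.4802) = sign(4.4802)*max(|4.4802| - 1.1, 0) = 3.3802
prox(9.0883) = sign(9.0883)*max(|9.0883| - 1.1, 0) = 7.9883
prox(x) = [3.3802, 7.9883]
||prox(x)||_1 = 3.3802 + 7.9883 = 11.3685


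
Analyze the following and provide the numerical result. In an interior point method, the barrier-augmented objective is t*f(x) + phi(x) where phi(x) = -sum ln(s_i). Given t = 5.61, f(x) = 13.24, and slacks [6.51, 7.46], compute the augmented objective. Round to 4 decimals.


Step 1: Compute log-barrier.
ln values: [1.8733, 2.0096]
phi = -(1.8733 + 2.0096) = -3.8829
Step 2: Compute augmented objective.
t*f(x) = 5.61*13.24 = 74.2764
Total = 74.2764 - 3.8829 = 70.3935


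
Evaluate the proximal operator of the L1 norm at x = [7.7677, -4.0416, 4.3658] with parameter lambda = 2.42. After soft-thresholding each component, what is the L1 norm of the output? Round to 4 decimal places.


Soft-thresholding with lambda = 2.42:
prox(7.7677) = sign(7.7677)*max(|7.7677| - 2.42, 0) = 5.3477
prox(-4.0416) = sign(-4.0416)*max(|-4.0416| - 2.42, 0) = -1.6216
prox(4.3658) = sign(4.3658)*max(|4.3658| - 2.42, 0) = 1.9458
prox(x) = [5.3477, -1.6216, 1.9458]
||prox(x)||_1 = 5.3477 + 1.6216 + 1.9458 = 8.9151


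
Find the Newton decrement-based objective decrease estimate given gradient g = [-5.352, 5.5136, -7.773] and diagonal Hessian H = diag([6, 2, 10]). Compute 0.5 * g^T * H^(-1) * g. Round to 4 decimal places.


Step 1: H is diagonal, so H^(-1) * g = [-0.892, 2.7568, -0.7773].
Step 2: g^T H^(-1) g = sum_i g_i^2 / H_ii
  = (-5.352)^2/6 + (5.5136)^2/2 + (-7.773)^2/10
  = 4.774 + 15.1999 + 6.042 = 26.0158
Step 3: Objective decrease = 0.5 * g^T H^(-1) g = 13.0079


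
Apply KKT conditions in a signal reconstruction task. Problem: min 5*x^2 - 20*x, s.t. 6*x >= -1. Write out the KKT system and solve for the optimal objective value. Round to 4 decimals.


Step 1: Try lambda = 0 (constraint inactive).
Stationarity: 2*5*x - 20 = 0
x* = 20/(2*5) = 2.0
Check constraint: 6*2.0 = 12.0 >= -1 -- satisfied.
Step 2: Compute optimal value.
f(x*) = 5*2.0^2 - 20*2.0 = -20.0


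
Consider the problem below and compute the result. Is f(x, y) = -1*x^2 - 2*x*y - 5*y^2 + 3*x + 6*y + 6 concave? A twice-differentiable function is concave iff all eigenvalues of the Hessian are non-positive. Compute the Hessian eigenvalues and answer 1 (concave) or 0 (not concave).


The Hessian of f(x,y) = -1*x^2 - 2*x*y - 5*y^2 + 3*x + 6*y + 6 is:
H = [[-2, -2], [-2, -10]]
Trace = -2 - 10 = -12
Determinant = -2*-10 - (-2)^2 = 16
Discriminant = (-12)^2 - 4*16 = 80.0
Eigenvalues: lambda_1 = -10.4721, lambda_2 = -1.5279
The function is concave.

1


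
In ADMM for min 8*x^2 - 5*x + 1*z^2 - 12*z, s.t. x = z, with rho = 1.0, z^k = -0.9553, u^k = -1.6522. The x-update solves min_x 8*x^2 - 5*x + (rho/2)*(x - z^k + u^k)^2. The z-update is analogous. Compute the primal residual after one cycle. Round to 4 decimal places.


ADMM iteration with rho = 1.0, z^k = -0.9553, u^k = -1.6522
Step 1: x-update.
Minimize 8*x^2 - 5*x + (1.0/2)*(x + 0.9553 - 1.6522)^2
FOC: (2*8 + 1.0)*x = 5 + 1.0*(-0.9553 + 1.6522)
x^{k+1} = 0.3351
Step 2: z-update.
Minimize 1*z^2 - 12*z + (1.0/2)*(0.3351 - z - 1.6522)^2
FOC: (2*1 + 1.0)*z = 12 + 1.0*(0.3351 - 1.6522)
z^{k+1} = 3.561
Step 3: u-update.
u^{k+1} = -1.6522 + 0.3351 - 3.561 = -4.8781
Step 4: Primal residual = |0.3351 - 3.561| = 3.2259


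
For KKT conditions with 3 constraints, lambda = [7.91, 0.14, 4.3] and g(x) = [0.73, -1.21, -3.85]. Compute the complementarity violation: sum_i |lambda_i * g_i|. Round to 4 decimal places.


KKT complementary slackness check:
lambda_1 * g_1 = 7.91 * 0.73 = 5.7743
lambda_2 * g_2 = 0.14 * -1.21 = -0.1694
lambda_3 * g_3 = 4.3 * -3.85 = -16.555
Total violation = 5.7743 + 0.1694 + 16.555 = 22.4987


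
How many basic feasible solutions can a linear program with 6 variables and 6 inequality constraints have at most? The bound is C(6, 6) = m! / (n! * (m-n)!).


Each vertex corresponds to some choice of n active constraints out of m, so the number of vertices is at most C(m, n) = m! / (n!(m-n)!).
m = 6, n = 6
Numerator: 6 * 5 * 4 * 3 * 2 * 1
Denominator: 6! = 720
C(6, 6) = 1


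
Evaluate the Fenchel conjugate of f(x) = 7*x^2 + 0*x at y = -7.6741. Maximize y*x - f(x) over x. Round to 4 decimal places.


f*(y) = sup_x {y*x - a*x^2 - b*x} = sup_x {(y-b)*x - a*x^2}
FOC: (y - b) - 2a*x = 0 => x* = (y - b)/(2a)
x* = (-7.6741 - 0)/(2*7) = -0.5482
f*(-7.6741) = (y-b)^2/(4a) = (-7.6741 - 0)^2/(4*7)
= 58.8918/28 = 2.1033


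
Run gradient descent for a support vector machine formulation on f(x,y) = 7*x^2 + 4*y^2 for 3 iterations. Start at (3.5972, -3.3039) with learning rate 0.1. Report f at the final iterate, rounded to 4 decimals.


Gradient descent on f(x,y) = 7*x^2 + 4*y^2.
Starting point: (3.5972, -3.3039), alpha = 0.1
Step 1: grad_x = 2*7*3.5972 = 50.3608, grad_y = 2*4*-3.3039 = -26.4312
  x_1 = 3.5972 - 0.1*50.3608 = -1.4389
  y_1 = -3.3039 - 0.1*-26.4312 = -0.6608
Step 2: grad_x = 2*7*-1.4389 = -20.1443, grad_y = 2*4*-0.6608 = -5.2862
  x_2 = -1.4389 - 0.1*-20.1443 = 0.5756
  y_2 = -0.6608 - 0.1*-5.2862 = -0.1322
Step 3: grad_x = 2*7*0.5756 = 8.0577, grad_y = 2*4*-0.1322 = -1.0572
  x_3 = 0.5756 - 0.1*8.0577 = -0.2302
  y_3 = -0.1322 - 0.1*-1.0572 = -0.0264
f(-0.2302, -0.0264) = 7*(-0.2302)^2 + 4*(-0.0264)^2 = 0.3738


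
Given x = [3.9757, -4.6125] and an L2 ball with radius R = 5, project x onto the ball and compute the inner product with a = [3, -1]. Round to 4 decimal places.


Step 1: Compute ||x|| (intermediates to 6 decimals).
||x|| = sqrt(3.9757^2 + (-4.6125)^2) = 6.089446
Step 2: Project.
Since ||x|| > R, scale = R/||x|| = 5/6.089446 = 0.821093, proj(x) = scale * x
proj(x) = [3.264419, -3.787291]
Step 3: Dot product.
a^T * proj(x) = 3*3.264419 - 1*(-3.787291) = 13.5805


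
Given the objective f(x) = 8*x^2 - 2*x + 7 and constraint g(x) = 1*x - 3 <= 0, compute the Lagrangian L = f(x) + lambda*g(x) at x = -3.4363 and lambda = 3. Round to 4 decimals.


Step 1: Evaluate f(x).
f(-3.4363) = 8*(-3.4363)^2 - 2*(-3.4363) + 7 = 108.3379
Step 2: Evaluate g(x).
g(-3.4363) = 1*-3.4363 - 3 = -6.4363
Step 3: Compute Lagrangian.
L = 108.3379 + 3*-6.4363 = 89.029
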